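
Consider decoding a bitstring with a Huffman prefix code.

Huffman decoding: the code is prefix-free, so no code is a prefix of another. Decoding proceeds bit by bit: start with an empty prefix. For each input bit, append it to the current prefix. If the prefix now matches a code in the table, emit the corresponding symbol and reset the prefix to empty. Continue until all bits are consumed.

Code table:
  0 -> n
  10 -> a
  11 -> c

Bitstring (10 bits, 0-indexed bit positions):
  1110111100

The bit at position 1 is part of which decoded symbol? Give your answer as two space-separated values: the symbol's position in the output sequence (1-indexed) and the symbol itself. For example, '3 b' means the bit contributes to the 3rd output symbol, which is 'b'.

Answer: 1 c

Derivation:
Bit 0: prefix='1' (no match yet)
Bit 1: prefix='11' -> emit 'c', reset
Bit 2: prefix='1' (no match yet)
Bit 3: prefix='10' -> emit 'a', reset
Bit 4: prefix='1' (no match yet)
Bit 5: prefix='11' -> emit 'c', reset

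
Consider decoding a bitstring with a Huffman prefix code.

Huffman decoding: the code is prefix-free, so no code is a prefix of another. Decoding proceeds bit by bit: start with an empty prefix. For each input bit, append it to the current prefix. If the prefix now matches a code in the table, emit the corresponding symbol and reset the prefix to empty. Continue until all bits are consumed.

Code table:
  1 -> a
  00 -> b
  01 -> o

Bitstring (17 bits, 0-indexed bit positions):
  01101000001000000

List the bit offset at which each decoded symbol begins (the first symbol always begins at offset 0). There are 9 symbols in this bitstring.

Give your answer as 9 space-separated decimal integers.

Answer: 0 2 3 5 7 9 11 13 15

Derivation:
Bit 0: prefix='0' (no match yet)
Bit 1: prefix='01' -> emit 'o', reset
Bit 2: prefix='1' -> emit 'a', reset
Bit 3: prefix='0' (no match yet)
Bit 4: prefix='01' -> emit 'o', reset
Bit 5: prefix='0' (no match yet)
Bit 6: prefix='00' -> emit 'b', reset
Bit 7: prefix='0' (no match yet)
Bit 8: prefix='00' -> emit 'b', reset
Bit 9: prefix='0' (no match yet)
Bit 10: prefix='01' -> emit 'o', reset
Bit 11: prefix='0' (no match yet)
Bit 12: prefix='00' -> emit 'b', reset
Bit 13: prefix='0' (no match yet)
Bit 14: prefix='00' -> emit 'b', reset
Bit 15: prefix='0' (no match yet)
Bit 16: prefix='00' -> emit 'b', reset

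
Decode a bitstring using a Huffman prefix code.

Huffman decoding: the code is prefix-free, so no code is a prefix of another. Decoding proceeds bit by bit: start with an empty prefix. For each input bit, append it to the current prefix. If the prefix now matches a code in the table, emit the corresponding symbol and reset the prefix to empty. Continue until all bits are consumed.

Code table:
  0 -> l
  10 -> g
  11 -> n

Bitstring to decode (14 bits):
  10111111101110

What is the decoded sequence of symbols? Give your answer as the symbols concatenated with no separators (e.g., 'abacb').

Answer: gnnngng

Derivation:
Bit 0: prefix='1' (no match yet)
Bit 1: prefix='10' -> emit 'g', reset
Bit 2: prefix='1' (no match yet)
Bit 3: prefix='11' -> emit 'n', reset
Bit 4: prefix='1' (no match yet)
Bit 5: prefix='11' -> emit 'n', reset
Bit 6: prefix='1' (no match yet)
Bit 7: prefix='11' -> emit 'n', reset
Bit 8: prefix='1' (no match yet)
Bit 9: prefix='10' -> emit 'g', reset
Bit 10: prefix='1' (no match yet)
Bit 11: prefix='11' -> emit 'n', reset
Bit 12: prefix='1' (no match yet)
Bit 13: prefix='10' -> emit 'g', reset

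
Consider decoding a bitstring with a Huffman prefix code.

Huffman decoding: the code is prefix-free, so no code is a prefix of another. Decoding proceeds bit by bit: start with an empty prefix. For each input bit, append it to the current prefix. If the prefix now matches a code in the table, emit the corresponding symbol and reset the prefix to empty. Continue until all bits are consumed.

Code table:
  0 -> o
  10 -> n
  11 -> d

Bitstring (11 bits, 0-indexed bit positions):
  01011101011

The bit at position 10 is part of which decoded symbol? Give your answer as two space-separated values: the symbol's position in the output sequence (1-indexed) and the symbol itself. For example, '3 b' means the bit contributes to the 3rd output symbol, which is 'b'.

Answer: 6 d

Derivation:
Bit 0: prefix='0' -> emit 'o', reset
Bit 1: prefix='1' (no match yet)
Bit 2: prefix='10' -> emit 'n', reset
Bit 3: prefix='1' (no match yet)
Bit 4: prefix='11' -> emit 'd', reset
Bit 5: prefix='1' (no match yet)
Bit 6: prefix='10' -> emit 'n', reset
Bit 7: prefix='1' (no match yet)
Bit 8: prefix='10' -> emit 'n', reset
Bit 9: prefix='1' (no match yet)
Bit 10: prefix='11' -> emit 'd', reset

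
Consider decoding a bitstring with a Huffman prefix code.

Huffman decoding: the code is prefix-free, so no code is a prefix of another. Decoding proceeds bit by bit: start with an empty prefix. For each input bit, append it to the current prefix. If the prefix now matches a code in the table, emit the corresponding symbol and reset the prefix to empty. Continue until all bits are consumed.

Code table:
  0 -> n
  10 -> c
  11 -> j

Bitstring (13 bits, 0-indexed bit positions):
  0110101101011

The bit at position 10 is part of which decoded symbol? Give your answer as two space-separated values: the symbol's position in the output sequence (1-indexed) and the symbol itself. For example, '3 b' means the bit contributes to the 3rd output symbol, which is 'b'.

Answer: 7 c

Derivation:
Bit 0: prefix='0' -> emit 'n', reset
Bit 1: prefix='1' (no match yet)
Bit 2: prefix='11' -> emit 'j', reset
Bit 3: prefix='0' -> emit 'n', reset
Bit 4: prefix='1' (no match yet)
Bit 5: prefix='10' -> emit 'c', reset
Bit 6: prefix='1' (no match yet)
Bit 7: prefix='11' -> emit 'j', reset
Bit 8: prefix='0' -> emit 'n', reset
Bit 9: prefix='1' (no match yet)
Bit 10: prefix='10' -> emit 'c', reset
Bit 11: prefix='1' (no match yet)
Bit 12: prefix='11' -> emit 'j', reset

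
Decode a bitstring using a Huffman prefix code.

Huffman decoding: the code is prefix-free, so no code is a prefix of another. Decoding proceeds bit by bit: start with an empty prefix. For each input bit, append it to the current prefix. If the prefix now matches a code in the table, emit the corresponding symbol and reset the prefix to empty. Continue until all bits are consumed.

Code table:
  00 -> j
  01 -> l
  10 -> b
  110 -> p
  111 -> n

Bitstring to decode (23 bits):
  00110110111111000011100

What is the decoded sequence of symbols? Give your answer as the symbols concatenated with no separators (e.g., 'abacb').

Bit 0: prefix='0' (no match yet)
Bit 1: prefix='00' -> emit 'j', reset
Bit 2: prefix='1' (no match yet)
Bit 3: prefix='11' (no match yet)
Bit 4: prefix='110' -> emit 'p', reset
Bit 5: prefix='1' (no match yet)
Bit 6: prefix='11' (no match yet)
Bit 7: prefix='110' -> emit 'p', reset
Bit 8: prefix='1' (no match yet)
Bit 9: prefix='11' (no match yet)
Bit 10: prefix='111' -> emit 'n', reset
Bit 11: prefix='1' (no match yet)
Bit 12: prefix='11' (no match yet)
Bit 13: prefix='111' -> emit 'n', reset
Bit 14: prefix='0' (no match yet)
Bit 15: prefix='00' -> emit 'j', reset
Bit 16: prefix='0' (no match yet)
Bit 17: prefix='00' -> emit 'j', reset
Bit 18: prefix='1' (no match yet)
Bit 19: prefix='11' (no match yet)
Bit 20: prefix='111' -> emit 'n', reset
Bit 21: prefix='0' (no match yet)
Bit 22: prefix='00' -> emit 'j', reset

Answer: jppnnjjnj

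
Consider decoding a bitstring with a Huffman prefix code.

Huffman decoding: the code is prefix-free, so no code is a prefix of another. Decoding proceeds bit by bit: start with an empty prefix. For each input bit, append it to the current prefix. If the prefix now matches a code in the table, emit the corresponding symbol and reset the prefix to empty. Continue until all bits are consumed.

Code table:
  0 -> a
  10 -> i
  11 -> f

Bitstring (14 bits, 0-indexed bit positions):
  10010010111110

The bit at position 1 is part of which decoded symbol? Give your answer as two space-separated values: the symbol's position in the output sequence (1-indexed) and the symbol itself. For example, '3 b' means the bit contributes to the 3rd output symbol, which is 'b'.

Answer: 1 i

Derivation:
Bit 0: prefix='1' (no match yet)
Bit 1: prefix='10' -> emit 'i', reset
Bit 2: prefix='0' -> emit 'a', reset
Bit 3: prefix='1' (no match yet)
Bit 4: prefix='10' -> emit 'i', reset
Bit 5: prefix='0' -> emit 'a', reset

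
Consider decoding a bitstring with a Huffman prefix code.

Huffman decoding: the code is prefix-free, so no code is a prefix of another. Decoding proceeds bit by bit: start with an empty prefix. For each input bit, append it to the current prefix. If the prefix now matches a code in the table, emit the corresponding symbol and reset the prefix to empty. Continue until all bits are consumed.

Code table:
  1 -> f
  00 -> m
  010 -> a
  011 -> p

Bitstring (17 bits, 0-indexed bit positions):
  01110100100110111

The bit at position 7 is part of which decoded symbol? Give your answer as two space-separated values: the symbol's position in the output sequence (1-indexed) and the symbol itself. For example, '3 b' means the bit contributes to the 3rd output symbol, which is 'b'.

Answer: 4 a

Derivation:
Bit 0: prefix='0' (no match yet)
Bit 1: prefix='01' (no match yet)
Bit 2: prefix='011' -> emit 'p', reset
Bit 3: prefix='1' -> emit 'f', reset
Bit 4: prefix='0' (no match yet)
Bit 5: prefix='01' (no match yet)
Bit 6: prefix='010' -> emit 'a', reset
Bit 7: prefix='0' (no match yet)
Bit 8: prefix='01' (no match yet)
Bit 9: prefix='010' -> emit 'a', reset
Bit 10: prefix='0' (no match yet)
Bit 11: prefix='01' (no match yet)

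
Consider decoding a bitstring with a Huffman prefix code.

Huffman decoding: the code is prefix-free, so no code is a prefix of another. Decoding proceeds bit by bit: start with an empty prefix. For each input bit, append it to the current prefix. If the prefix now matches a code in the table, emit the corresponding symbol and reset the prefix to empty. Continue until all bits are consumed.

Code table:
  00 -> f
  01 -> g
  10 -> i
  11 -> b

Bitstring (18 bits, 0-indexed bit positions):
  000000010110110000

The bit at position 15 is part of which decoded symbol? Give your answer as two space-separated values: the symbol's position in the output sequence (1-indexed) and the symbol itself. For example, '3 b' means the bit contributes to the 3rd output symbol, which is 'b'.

Answer: 8 f

Derivation:
Bit 0: prefix='0' (no match yet)
Bit 1: prefix='00' -> emit 'f', reset
Bit 2: prefix='0' (no match yet)
Bit 3: prefix='00' -> emit 'f', reset
Bit 4: prefix='0' (no match yet)
Bit 5: prefix='00' -> emit 'f', reset
Bit 6: prefix='0' (no match yet)
Bit 7: prefix='01' -> emit 'g', reset
Bit 8: prefix='0' (no match yet)
Bit 9: prefix='01' -> emit 'g', reset
Bit 10: prefix='1' (no match yet)
Bit 11: prefix='10' -> emit 'i', reset
Bit 12: prefix='1' (no match yet)
Bit 13: prefix='11' -> emit 'b', reset
Bit 14: prefix='0' (no match yet)
Bit 15: prefix='00' -> emit 'f', reset
Bit 16: prefix='0' (no match yet)
Bit 17: prefix='00' -> emit 'f', reset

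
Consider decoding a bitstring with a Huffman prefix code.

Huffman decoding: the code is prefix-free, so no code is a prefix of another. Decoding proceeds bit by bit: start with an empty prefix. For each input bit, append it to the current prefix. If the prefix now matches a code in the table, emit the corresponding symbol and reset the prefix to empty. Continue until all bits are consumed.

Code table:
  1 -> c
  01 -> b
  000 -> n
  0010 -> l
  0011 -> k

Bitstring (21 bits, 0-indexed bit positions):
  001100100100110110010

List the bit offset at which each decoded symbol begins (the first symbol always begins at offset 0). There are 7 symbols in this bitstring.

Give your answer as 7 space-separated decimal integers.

Bit 0: prefix='0' (no match yet)
Bit 1: prefix='00' (no match yet)
Bit 2: prefix='001' (no match yet)
Bit 3: prefix='0011' -> emit 'k', reset
Bit 4: prefix='0' (no match yet)
Bit 5: prefix='00' (no match yet)
Bit 6: prefix='001' (no match yet)
Bit 7: prefix='0010' -> emit 'l', reset
Bit 8: prefix='0' (no match yet)
Bit 9: prefix='01' -> emit 'b', reset
Bit 10: prefix='0' (no match yet)
Bit 11: prefix='00' (no match yet)
Bit 12: prefix='001' (no match yet)
Bit 13: prefix='0011' -> emit 'k', reset
Bit 14: prefix='0' (no match yet)
Bit 15: prefix='01' -> emit 'b', reset
Bit 16: prefix='1' -> emit 'c', reset
Bit 17: prefix='0' (no match yet)
Bit 18: prefix='00' (no match yet)
Bit 19: prefix='001' (no match yet)
Bit 20: prefix='0010' -> emit 'l', reset

Answer: 0 4 8 10 14 16 17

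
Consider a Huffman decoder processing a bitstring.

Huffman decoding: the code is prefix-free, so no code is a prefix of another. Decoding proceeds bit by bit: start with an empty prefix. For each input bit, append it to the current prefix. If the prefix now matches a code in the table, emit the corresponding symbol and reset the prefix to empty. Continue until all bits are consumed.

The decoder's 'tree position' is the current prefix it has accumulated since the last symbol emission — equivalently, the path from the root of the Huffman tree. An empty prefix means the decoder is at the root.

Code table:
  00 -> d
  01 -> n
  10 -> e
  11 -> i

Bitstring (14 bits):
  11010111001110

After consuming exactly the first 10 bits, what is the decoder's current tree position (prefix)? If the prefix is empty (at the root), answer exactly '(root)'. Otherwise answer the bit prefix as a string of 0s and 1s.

Bit 0: prefix='1' (no match yet)
Bit 1: prefix='11' -> emit 'i', reset
Bit 2: prefix='0' (no match yet)
Bit 3: prefix='01' -> emit 'n', reset
Bit 4: prefix='0' (no match yet)
Bit 5: prefix='01' -> emit 'n', reset
Bit 6: prefix='1' (no match yet)
Bit 7: prefix='11' -> emit 'i', reset
Bit 8: prefix='0' (no match yet)
Bit 9: prefix='00' -> emit 'd', reset

Answer: (root)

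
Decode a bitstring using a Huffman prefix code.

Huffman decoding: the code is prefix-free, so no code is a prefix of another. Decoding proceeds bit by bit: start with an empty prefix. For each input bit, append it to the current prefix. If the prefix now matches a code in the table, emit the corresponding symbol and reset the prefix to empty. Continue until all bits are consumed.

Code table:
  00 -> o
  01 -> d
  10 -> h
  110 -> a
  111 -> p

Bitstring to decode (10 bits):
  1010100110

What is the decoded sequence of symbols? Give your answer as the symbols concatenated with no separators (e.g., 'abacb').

Bit 0: prefix='1' (no match yet)
Bit 1: prefix='10' -> emit 'h', reset
Bit 2: prefix='1' (no match yet)
Bit 3: prefix='10' -> emit 'h', reset
Bit 4: prefix='1' (no match yet)
Bit 5: prefix='10' -> emit 'h', reset
Bit 6: prefix='0' (no match yet)
Bit 7: prefix='01' -> emit 'd', reset
Bit 8: prefix='1' (no match yet)
Bit 9: prefix='10' -> emit 'h', reset

Answer: hhhdh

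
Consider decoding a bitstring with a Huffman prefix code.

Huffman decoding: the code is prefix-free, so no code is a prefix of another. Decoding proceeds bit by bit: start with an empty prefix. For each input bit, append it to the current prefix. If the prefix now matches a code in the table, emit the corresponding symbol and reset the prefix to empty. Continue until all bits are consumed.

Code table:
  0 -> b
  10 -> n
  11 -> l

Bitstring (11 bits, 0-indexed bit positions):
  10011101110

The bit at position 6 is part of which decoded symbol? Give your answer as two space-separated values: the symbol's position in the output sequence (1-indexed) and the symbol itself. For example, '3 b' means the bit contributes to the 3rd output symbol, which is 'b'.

Answer: 4 n

Derivation:
Bit 0: prefix='1' (no match yet)
Bit 1: prefix='10' -> emit 'n', reset
Bit 2: prefix='0' -> emit 'b', reset
Bit 3: prefix='1' (no match yet)
Bit 4: prefix='11' -> emit 'l', reset
Bit 5: prefix='1' (no match yet)
Bit 6: prefix='10' -> emit 'n', reset
Bit 7: prefix='1' (no match yet)
Bit 8: prefix='11' -> emit 'l', reset
Bit 9: prefix='1' (no match yet)
Bit 10: prefix='10' -> emit 'n', reset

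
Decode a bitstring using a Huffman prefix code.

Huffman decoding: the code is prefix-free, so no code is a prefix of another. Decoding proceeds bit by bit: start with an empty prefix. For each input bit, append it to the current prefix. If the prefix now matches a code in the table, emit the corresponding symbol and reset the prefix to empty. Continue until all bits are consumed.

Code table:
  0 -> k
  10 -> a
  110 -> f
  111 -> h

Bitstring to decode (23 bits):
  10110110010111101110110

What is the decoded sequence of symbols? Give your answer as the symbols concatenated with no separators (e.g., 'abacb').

Answer: affkahahkf

Derivation:
Bit 0: prefix='1' (no match yet)
Bit 1: prefix='10' -> emit 'a', reset
Bit 2: prefix='1' (no match yet)
Bit 3: prefix='11' (no match yet)
Bit 4: prefix='110' -> emit 'f', reset
Bit 5: prefix='1' (no match yet)
Bit 6: prefix='11' (no match yet)
Bit 7: prefix='110' -> emit 'f', reset
Bit 8: prefix='0' -> emit 'k', reset
Bit 9: prefix='1' (no match yet)
Bit 10: prefix='10' -> emit 'a', reset
Bit 11: prefix='1' (no match yet)
Bit 12: prefix='11' (no match yet)
Bit 13: prefix='111' -> emit 'h', reset
Bit 14: prefix='1' (no match yet)
Bit 15: prefix='10' -> emit 'a', reset
Bit 16: prefix='1' (no match yet)
Bit 17: prefix='11' (no match yet)
Bit 18: prefix='111' -> emit 'h', reset
Bit 19: prefix='0' -> emit 'k', reset
Bit 20: prefix='1' (no match yet)
Bit 21: prefix='11' (no match yet)
Bit 22: prefix='110' -> emit 'f', reset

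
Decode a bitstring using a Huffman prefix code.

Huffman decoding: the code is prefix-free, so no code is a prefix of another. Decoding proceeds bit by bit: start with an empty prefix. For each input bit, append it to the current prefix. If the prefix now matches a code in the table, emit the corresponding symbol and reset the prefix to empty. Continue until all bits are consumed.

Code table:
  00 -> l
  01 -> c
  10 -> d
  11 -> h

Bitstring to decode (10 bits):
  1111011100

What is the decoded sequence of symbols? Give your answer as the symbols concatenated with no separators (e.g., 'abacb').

Answer: hhchl

Derivation:
Bit 0: prefix='1' (no match yet)
Bit 1: prefix='11' -> emit 'h', reset
Bit 2: prefix='1' (no match yet)
Bit 3: prefix='11' -> emit 'h', reset
Bit 4: prefix='0' (no match yet)
Bit 5: prefix='01' -> emit 'c', reset
Bit 6: prefix='1' (no match yet)
Bit 7: prefix='11' -> emit 'h', reset
Bit 8: prefix='0' (no match yet)
Bit 9: prefix='00' -> emit 'l', reset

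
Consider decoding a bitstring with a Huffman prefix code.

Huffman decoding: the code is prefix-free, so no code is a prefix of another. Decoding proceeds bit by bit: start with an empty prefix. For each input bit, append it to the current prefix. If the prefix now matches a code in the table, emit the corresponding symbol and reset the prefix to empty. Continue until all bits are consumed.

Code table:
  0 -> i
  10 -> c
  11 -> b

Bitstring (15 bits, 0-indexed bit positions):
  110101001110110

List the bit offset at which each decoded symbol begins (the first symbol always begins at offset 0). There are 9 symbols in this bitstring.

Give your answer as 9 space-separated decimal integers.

Bit 0: prefix='1' (no match yet)
Bit 1: prefix='11' -> emit 'b', reset
Bit 2: prefix='0' -> emit 'i', reset
Bit 3: prefix='1' (no match yet)
Bit 4: prefix='10' -> emit 'c', reset
Bit 5: prefix='1' (no match yet)
Bit 6: prefix='10' -> emit 'c', reset
Bit 7: prefix='0' -> emit 'i', reset
Bit 8: prefix='1' (no match yet)
Bit 9: prefix='11' -> emit 'b', reset
Bit 10: prefix='1' (no match yet)
Bit 11: prefix='10' -> emit 'c', reset
Bit 12: prefix='1' (no match yet)
Bit 13: prefix='11' -> emit 'b', reset
Bit 14: prefix='0' -> emit 'i', reset

Answer: 0 2 3 5 7 8 10 12 14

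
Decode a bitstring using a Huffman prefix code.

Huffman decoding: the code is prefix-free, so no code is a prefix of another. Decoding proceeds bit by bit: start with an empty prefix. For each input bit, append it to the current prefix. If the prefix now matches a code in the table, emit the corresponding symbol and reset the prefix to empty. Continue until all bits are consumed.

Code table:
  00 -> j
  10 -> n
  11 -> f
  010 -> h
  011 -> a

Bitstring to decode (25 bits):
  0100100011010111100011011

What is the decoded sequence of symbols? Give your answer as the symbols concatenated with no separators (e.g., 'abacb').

Bit 0: prefix='0' (no match yet)
Bit 1: prefix='01' (no match yet)
Bit 2: prefix='010' -> emit 'h', reset
Bit 3: prefix='0' (no match yet)
Bit 4: prefix='01' (no match yet)
Bit 5: prefix='010' -> emit 'h', reset
Bit 6: prefix='0' (no match yet)
Bit 7: prefix='00' -> emit 'j', reset
Bit 8: prefix='1' (no match yet)
Bit 9: prefix='11' -> emit 'f', reset
Bit 10: prefix='0' (no match yet)
Bit 11: prefix='01' (no match yet)
Bit 12: prefix='010' -> emit 'h', reset
Bit 13: prefix='1' (no match yet)
Bit 14: prefix='11' -> emit 'f', reset
Bit 15: prefix='1' (no match yet)
Bit 16: prefix='11' -> emit 'f', reset
Bit 17: prefix='0' (no match yet)
Bit 18: prefix='00' -> emit 'j', reset
Bit 19: prefix='0' (no match yet)
Bit 20: prefix='01' (no match yet)
Bit 21: prefix='011' -> emit 'a', reset
Bit 22: prefix='0' (no match yet)
Bit 23: prefix='01' (no match yet)
Bit 24: prefix='011' -> emit 'a', reset

Answer: hhjfhffjaa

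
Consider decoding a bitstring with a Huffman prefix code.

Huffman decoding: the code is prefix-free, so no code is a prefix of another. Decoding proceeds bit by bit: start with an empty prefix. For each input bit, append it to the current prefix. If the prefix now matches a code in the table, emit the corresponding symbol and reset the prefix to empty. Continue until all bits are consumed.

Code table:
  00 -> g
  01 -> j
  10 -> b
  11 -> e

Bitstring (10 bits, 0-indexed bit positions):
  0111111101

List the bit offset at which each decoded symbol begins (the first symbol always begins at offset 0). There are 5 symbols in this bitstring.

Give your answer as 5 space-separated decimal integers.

Answer: 0 2 4 6 8

Derivation:
Bit 0: prefix='0' (no match yet)
Bit 1: prefix='01' -> emit 'j', reset
Bit 2: prefix='1' (no match yet)
Bit 3: prefix='11' -> emit 'e', reset
Bit 4: prefix='1' (no match yet)
Bit 5: prefix='11' -> emit 'e', reset
Bit 6: prefix='1' (no match yet)
Bit 7: prefix='11' -> emit 'e', reset
Bit 8: prefix='0' (no match yet)
Bit 9: prefix='01' -> emit 'j', reset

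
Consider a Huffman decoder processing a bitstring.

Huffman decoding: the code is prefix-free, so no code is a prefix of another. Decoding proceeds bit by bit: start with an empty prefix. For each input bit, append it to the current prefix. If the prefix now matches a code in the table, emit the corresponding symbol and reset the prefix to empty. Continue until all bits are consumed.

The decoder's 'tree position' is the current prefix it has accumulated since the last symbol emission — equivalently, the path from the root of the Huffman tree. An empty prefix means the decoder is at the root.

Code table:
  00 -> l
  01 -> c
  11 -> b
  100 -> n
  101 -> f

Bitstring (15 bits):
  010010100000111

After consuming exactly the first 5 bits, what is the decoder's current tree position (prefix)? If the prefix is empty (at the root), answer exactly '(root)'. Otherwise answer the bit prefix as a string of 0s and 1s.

Answer: 1

Derivation:
Bit 0: prefix='0' (no match yet)
Bit 1: prefix='01' -> emit 'c', reset
Bit 2: prefix='0' (no match yet)
Bit 3: prefix='00' -> emit 'l', reset
Bit 4: prefix='1' (no match yet)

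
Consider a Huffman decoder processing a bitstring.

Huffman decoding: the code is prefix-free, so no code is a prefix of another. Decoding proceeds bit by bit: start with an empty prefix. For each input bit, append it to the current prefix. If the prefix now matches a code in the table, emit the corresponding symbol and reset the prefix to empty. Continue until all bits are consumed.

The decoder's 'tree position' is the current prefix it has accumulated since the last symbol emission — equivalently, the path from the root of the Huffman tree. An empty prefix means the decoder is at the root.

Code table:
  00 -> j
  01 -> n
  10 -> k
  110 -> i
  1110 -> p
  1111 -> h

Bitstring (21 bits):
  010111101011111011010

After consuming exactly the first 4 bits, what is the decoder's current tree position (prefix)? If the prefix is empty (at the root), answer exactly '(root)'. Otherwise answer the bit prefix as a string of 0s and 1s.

Answer: (root)

Derivation:
Bit 0: prefix='0' (no match yet)
Bit 1: prefix='01' -> emit 'n', reset
Bit 2: prefix='0' (no match yet)
Bit 3: prefix='01' -> emit 'n', reset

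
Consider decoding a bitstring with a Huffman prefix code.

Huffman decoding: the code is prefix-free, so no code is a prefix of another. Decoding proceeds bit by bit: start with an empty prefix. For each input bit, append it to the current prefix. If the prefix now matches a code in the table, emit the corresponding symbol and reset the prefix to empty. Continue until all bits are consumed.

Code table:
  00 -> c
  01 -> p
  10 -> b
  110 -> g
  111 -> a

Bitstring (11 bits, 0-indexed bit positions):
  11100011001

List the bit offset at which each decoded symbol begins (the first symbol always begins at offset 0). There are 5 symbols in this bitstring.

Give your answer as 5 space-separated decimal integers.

Bit 0: prefix='1' (no match yet)
Bit 1: prefix='11' (no match yet)
Bit 2: prefix='111' -> emit 'a', reset
Bit 3: prefix='0' (no match yet)
Bit 4: prefix='00' -> emit 'c', reset
Bit 5: prefix='0' (no match yet)
Bit 6: prefix='01' -> emit 'p', reset
Bit 7: prefix='1' (no match yet)
Bit 8: prefix='10' -> emit 'b', reset
Bit 9: prefix='0' (no match yet)
Bit 10: prefix='01' -> emit 'p', reset

Answer: 0 3 5 7 9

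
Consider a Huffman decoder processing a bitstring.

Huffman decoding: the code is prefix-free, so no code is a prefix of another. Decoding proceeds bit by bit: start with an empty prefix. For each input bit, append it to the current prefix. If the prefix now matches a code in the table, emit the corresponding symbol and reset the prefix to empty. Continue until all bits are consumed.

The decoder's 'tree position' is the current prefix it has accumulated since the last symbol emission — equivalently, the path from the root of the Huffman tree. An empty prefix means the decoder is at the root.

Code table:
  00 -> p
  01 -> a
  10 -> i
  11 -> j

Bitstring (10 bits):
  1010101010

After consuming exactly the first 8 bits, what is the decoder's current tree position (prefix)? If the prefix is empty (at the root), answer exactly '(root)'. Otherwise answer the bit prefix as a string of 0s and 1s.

Bit 0: prefix='1' (no match yet)
Bit 1: prefix='10' -> emit 'i', reset
Bit 2: prefix='1' (no match yet)
Bit 3: prefix='10' -> emit 'i', reset
Bit 4: prefix='1' (no match yet)
Bit 5: prefix='10' -> emit 'i', reset
Bit 6: prefix='1' (no match yet)
Bit 7: prefix='10' -> emit 'i', reset

Answer: (root)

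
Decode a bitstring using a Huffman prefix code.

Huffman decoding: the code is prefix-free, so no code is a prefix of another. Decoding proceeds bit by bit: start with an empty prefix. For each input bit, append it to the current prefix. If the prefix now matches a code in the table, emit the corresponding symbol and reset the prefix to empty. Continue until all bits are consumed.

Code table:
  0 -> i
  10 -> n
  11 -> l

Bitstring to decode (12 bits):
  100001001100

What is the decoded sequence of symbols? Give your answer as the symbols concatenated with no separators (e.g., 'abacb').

Answer: niiinilii

Derivation:
Bit 0: prefix='1' (no match yet)
Bit 1: prefix='10' -> emit 'n', reset
Bit 2: prefix='0' -> emit 'i', reset
Bit 3: prefix='0' -> emit 'i', reset
Bit 4: prefix='0' -> emit 'i', reset
Bit 5: prefix='1' (no match yet)
Bit 6: prefix='10' -> emit 'n', reset
Bit 7: prefix='0' -> emit 'i', reset
Bit 8: prefix='1' (no match yet)
Bit 9: prefix='11' -> emit 'l', reset
Bit 10: prefix='0' -> emit 'i', reset
Bit 11: prefix='0' -> emit 'i', reset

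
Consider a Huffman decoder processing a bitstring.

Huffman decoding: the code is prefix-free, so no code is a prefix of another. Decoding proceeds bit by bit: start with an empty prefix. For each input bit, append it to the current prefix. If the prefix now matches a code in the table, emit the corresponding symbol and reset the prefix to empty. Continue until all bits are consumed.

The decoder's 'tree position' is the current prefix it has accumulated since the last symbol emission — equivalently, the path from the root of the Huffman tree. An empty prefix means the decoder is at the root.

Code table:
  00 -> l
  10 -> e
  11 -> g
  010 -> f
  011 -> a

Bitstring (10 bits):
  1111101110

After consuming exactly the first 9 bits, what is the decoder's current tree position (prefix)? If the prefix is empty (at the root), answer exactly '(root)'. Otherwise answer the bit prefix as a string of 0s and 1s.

Bit 0: prefix='1' (no match yet)
Bit 1: prefix='11' -> emit 'g', reset
Bit 2: prefix='1' (no match yet)
Bit 3: prefix='11' -> emit 'g', reset
Bit 4: prefix='1' (no match yet)
Bit 5: prefix='10' -> emit 'e', reset
Bit 6: prefix='1' (no match yet)
Bit 7: prefix='11' -> emit 'g', reset
Bit 8: prefix='1' (no match yet)

Answer: 1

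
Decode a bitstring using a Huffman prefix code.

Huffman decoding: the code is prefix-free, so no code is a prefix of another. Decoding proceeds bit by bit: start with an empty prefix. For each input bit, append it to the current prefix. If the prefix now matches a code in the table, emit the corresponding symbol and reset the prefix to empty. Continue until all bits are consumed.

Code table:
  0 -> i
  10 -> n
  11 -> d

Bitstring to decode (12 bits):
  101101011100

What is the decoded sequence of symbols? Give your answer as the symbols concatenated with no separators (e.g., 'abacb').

Bit 0: prefix='1' (no match yet)
Bit 1: prefix='10' -> emit 'n', reset
Bit 2: prefix='1' (no match yet)
Bit 3: prefix='11' -> emit 'd', reset
Bit 4: prefix='0' -> emit 'i', reset
Bit 5: prefix='1' (no match yet)
Bit 6: prefix='10' -> emit 'n', reset
Bit 7: prefix='1' (no match yet)
Bit 8: prefix='11' -> emit 'd', reset
Bit 9: prefix='1' (no match yet)
Bit 10: prefix='10' -> emit 'n', reset
Bit 11: prefix='0' -> emit 'i', reset

Answer: ndindni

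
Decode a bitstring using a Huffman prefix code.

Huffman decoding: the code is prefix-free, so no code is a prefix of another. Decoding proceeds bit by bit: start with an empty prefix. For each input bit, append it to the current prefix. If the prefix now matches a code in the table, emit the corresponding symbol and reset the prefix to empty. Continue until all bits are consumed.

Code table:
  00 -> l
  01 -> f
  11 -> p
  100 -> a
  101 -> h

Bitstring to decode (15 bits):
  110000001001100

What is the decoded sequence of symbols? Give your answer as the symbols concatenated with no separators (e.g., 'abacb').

Answer: plllapl

Derivation:
Bit 0: prefix='1' (no match yet)
Bit 1: prefix='11' -> emit 'p', reset
Bit 2: prefix='0' (no match yet)
Bit 3: prefix='00' -> emit 'l', reset
Bit 4: prefix='0' (no match yet)
Bit 5: prefix='00' -> emit 'l', reset
Bit 6: prefix='0' (no match yet)
Bit 7: prefix='00' -> emit 'l', reset
Bit 8: prefix='1' (no match yet)
Bit 9: prefix='10' (no match yet)
Bit 10: prefix='100' -> emit 'a', reset
Bit 11: prefix='1' (no match yet)
Bit 12: prefix='11' -> emit 'p', reset
Bit 13: prefix='0' (no match yet)
Bit 14: prefix='00' -> emit 'l', reset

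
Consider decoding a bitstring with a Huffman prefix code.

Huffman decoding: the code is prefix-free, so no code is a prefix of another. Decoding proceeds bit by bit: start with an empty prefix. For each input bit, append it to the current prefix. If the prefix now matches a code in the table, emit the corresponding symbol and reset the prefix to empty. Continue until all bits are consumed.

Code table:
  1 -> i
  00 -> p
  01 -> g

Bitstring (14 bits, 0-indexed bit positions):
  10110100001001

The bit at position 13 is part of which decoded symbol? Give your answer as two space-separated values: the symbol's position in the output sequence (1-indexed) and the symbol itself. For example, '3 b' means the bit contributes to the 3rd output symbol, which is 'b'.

Answer: 9 i

Derivation:
Bit 0: prefix='1' -> emit 'i', reset
Bit 1: prefix='0' (no match yet)
Bit 2: prefix='01' -> emit 'g', reset
Bit 3: prefix='1' -> emit 'i', reset
Bit 4: prefix='0' (no match yet)
Bit 5: prefix='01' -> emit 'g', reset
Bit 6: prefix='0' (no match yet)
Bit 7: prefix='00' -> emit 'p', reset
Bit 8: prefix='0' (no match yet)
Bit 9: prefix='00' -> emit 'p', reset
Bit 10: prefix='1' -> emit 'i', reset
Bit 11: prefix='0' (no match yet)
Bit 12: prefix='00' -> emit 'p', reset
Bit 13: prefix='1' -> emit 'i', reset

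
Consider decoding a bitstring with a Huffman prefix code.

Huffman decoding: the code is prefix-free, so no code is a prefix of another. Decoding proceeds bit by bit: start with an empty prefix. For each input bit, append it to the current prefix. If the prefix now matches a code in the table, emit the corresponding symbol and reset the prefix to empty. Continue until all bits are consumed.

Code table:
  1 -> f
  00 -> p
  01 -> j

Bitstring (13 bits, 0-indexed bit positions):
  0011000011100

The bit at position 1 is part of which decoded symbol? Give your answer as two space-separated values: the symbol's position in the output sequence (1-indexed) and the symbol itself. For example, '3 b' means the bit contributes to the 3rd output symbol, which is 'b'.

Bit 0: prefix='0' (no match yet)
Bit 1: prefix='00' -> emit 'p', reset
Bit 2: prefix='1' -> emit 'f', reset
Bit 3: prefix='1' -> emit 'f', reset
Bit 4: prefix='0' (no match yet)
Bit 5: prefix='00' -> emit 'p', reset

Answer: 1 p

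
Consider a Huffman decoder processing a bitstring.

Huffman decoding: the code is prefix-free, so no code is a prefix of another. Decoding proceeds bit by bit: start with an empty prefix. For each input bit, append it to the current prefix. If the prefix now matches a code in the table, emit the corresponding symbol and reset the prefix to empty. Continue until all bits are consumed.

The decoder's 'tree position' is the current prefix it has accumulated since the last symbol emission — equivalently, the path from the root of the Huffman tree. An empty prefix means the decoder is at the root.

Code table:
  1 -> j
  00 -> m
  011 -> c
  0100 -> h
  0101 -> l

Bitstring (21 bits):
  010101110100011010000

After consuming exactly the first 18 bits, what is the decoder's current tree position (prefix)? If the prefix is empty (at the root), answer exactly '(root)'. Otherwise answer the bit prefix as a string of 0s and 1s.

Bit 0: prefix='0' (no match yet)
Bit 1: prefix='01' (no match yet)
Bit 2: prefix='010' (no match yet)
Bit 3: prefix='0101' -> emit 'l', reset
Bit 4: prefix='0' (no match yet)
Bit 5: prefix='01' (no match yet)
Bit 6: prefix='011' -> emit 'c', reset
Bit 7: prefix='1' -> emit 'j', reset
Bit 8: prefix='0' (no match yet)
Bit 9: prefix='01' (no match yet)
Bit 10: prefix='010' (no match yet)
Bit 11: prefix='0100' -> emit 'h', reset
Bit 12: prefix='0' (no match yet)
Bit 13: prefix='01' (no match yet)
Bit 14: prefix='011' -> emit 'c', reset
Bit 15: prefix='0' (no match yet)
Bit 16: prefix='01' (no match yet)
Bit 17: prefix='010' (no match yet)

Answer: 010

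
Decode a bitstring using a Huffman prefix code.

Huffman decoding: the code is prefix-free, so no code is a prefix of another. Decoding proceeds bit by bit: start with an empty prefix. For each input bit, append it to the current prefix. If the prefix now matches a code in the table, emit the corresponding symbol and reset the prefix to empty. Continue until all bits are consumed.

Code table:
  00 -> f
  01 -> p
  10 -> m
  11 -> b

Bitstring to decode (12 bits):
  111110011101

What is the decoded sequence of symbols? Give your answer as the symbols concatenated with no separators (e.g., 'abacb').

Answer: bbmpbp

Derivation:
Bit 0: prefix='1' (no match yet)
Bit 1: prefix='11' -> emit 'b', reset
Bit 2: prefix='1' (no match yet)
Bit 3: prefix='11' -> emit 'b', reset
Bit 4: prefix='1' (no match yet)
Bit 5: prefix='10' -> emit 'm', reset
Bit 6: prefix='0' (no match yet)
Bit 7: prefix='01' -> emit 'p', reset
Bit 8: prefix='1' (no match yet)
Bit 9: prefix='11' -> emit 'b', reset
Bit 10: prefix='0' (no match yet)
Bit 11: prefix='01' -> emit 'p', reset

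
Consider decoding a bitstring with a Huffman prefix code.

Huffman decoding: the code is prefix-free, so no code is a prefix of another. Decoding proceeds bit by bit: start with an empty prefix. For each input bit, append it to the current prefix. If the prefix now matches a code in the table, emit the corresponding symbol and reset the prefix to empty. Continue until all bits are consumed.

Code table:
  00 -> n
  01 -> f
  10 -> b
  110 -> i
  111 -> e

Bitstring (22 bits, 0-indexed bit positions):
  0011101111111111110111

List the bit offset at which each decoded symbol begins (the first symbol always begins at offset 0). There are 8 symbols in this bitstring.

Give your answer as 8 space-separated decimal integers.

Bit 0: prefix='0' (no match yet)
Bit 1: prefix='00' -> emit 'n', reset
Bit 2: prefix='1' (no match yet)
Bit 3: prefix='11' (no match yet)
Bit 4: prefix='111' -> emit 'e', reset
Bit 5: prefix='0' (no match yet)
Bit 6: prefix='01' -> emit 'f', reset
Bit 7: prefix='1' (no match yet)
Bit 8: prefix='11' (no match yet)
Bit 9: prefix='111' -> emit 'e', reset
Bit 10: prefix='1' (no match yet)
Bit 11: prefix='11' (no match yet)
Bit 12: prefix='111' -> emit 'e', reset
Bit 13: prefix='1' (no match yet)
Bit 14: prefix='11' (no match yet)
Bit 15: prefix='111' -> emit 'e', reset
Bit 16: prefix='1' (no match yet)
Bit 17: prefix='11' (no match yet)
Bit 18: prefix='110' -> emit 'i', reset
Bit 19: prefix='1' (no match yet)
Bit 20: prefix='11' (no match yet)
Bit 21: prefix='111' -> emit 'e', reset

Answer: 0 2 5 7 10 13 16 19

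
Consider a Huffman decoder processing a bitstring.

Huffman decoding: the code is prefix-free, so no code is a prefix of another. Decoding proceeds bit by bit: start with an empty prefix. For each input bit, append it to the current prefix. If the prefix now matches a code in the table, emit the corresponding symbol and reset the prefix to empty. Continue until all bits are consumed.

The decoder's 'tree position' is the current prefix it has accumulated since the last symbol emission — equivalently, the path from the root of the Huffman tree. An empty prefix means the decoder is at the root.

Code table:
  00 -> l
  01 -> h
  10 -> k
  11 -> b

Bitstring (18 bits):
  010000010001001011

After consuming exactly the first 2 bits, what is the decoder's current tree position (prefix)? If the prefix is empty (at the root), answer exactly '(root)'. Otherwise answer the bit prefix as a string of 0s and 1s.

Answer: (root)

Derivation:
Bit 0: prefix='0' (no match yet)
Bit 1: prefix='01' -> emit 'h', reset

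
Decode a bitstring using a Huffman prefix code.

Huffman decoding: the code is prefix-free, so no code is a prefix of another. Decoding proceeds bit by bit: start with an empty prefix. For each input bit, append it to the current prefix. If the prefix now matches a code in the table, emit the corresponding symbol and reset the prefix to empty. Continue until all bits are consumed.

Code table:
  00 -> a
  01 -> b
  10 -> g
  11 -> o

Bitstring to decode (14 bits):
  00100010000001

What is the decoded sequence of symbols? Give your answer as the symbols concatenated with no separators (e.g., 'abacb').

Answer: agagaab

Derivation:
Bit 0: prefix='0' (no match yet)
Bit 1: prefix='00' -> emit 'a', reset
Bit 2: prefix='1' (no match yet)
Bit 3: prefix='10' -> emit 'g', reset
Bit 4: prefix='0' (no match yet)
Bit 5: prefix='00' -> emit 'a', reset
Bit 6: prefix='1' (no match yet)
Bit 7: prefix='10' -> emit 'g', reset
Bit 8: prefix='0' (no match yet)
Bit 9: prefix='00' -> emit 'a', reset
Bit 10: prefix='0' (no match yet)
Bit 11: prefix='00' -> emit 'a', reset
Bit 12: prefix='0' (no match yet)
Bit 13: prefix='01' -> emit 'b', reset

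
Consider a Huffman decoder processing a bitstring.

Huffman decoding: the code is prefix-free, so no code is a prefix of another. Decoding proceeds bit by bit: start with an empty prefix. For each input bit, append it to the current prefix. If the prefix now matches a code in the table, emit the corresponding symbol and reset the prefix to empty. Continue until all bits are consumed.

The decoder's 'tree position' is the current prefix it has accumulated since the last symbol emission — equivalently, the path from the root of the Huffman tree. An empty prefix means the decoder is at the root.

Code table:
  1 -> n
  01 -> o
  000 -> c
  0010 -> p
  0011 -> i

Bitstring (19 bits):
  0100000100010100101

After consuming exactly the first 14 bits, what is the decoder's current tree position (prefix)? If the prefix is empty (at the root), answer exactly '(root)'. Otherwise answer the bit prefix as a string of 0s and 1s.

Answer: (root)

Derivation:
Bit 0: prefix='0' (no match yet)
Bit 1: prefix='01' -> emit 'o', reset
Bit 2: prefix='0' (no match yet)
Bit 3: prefix='00' (no match yet)
Bit 4: prefix='000' -> emit 'c', reset
Bit 5: prefix='0' (no match yet)
Bit 6: prefix='00' (no match yet)
Bit 7: prefix='001' (no match yet)
Bit 8: prefix='0010' -> emit 'p', reset
Bit 9: prefix='0' (no match yet)
Bit 10: prefix='00' (no match yet)
Bit 11: prefix='001' (no match yet)
Bit 12: prefix='0010' -> emit 'p', reset
Bit 13: prefix='1' -> emit 'n', reset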